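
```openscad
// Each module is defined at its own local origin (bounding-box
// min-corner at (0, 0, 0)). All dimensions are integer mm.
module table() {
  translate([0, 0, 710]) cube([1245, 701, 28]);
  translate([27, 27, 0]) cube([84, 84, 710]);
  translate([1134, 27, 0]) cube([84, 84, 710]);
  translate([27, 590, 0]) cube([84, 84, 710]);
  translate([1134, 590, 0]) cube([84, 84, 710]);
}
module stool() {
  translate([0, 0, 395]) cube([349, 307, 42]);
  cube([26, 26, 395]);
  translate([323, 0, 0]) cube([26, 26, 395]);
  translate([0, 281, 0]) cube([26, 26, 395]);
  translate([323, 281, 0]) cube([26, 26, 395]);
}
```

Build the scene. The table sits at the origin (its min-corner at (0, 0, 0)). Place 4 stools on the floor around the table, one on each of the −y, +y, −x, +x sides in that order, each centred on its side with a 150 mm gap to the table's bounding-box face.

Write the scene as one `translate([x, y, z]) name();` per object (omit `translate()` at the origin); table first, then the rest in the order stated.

table();
translate([448, -457, 0]) stool();
translate([448, 851, 0]) stool();
translate([-499, 197, 0]) stool();
translate([1395, 197, 0]) stool();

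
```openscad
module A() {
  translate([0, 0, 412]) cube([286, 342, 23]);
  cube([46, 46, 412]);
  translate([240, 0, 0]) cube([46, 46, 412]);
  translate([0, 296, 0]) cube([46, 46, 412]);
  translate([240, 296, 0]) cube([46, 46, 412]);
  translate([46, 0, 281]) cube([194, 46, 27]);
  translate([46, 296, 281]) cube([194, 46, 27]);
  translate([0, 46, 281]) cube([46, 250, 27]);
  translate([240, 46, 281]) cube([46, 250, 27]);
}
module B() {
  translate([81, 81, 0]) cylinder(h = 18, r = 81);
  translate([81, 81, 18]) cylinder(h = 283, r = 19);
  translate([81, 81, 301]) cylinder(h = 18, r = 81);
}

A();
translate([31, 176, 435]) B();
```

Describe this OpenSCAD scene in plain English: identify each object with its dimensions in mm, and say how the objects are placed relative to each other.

A is a four-legged stool. The seat is 286×342 mm, 23 mm thick, top at z = 435 mm. It stands on four square legs, each 46×46 mm in cross-section, from z = 0 to the seat underside, each flush with a corner of the seat. Four stretchers, 46 mm wide and 27 mm tall, connect adjacent legs with their undersides at z = 281 mm, each running between the inner faces of the legs it joins and aligned with the legs' outer faces on the other axis.

B is a spool: two coaxial disc flanges of radius 81 mm and thickness 18 mm, joined by a core cylinder of radius 19 mm and height 283 mm. The lower flange rests on z = 0 and the three cylinders share a vertical axis.

The spool is on top of the stool.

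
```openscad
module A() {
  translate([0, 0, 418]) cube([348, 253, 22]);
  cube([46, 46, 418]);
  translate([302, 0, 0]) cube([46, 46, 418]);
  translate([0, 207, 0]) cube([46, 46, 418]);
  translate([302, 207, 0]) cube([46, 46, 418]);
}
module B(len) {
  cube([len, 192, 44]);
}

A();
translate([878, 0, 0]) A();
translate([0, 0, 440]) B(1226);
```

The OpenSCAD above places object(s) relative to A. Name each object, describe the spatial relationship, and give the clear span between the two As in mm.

Second stool starts at x = 878; first ends at x = 348; clear span = 878 − 348 = 530 mm.

A is a stool. B is a beam. A beam spans the tops of two stools. The clear span between the two stools is 530 mm.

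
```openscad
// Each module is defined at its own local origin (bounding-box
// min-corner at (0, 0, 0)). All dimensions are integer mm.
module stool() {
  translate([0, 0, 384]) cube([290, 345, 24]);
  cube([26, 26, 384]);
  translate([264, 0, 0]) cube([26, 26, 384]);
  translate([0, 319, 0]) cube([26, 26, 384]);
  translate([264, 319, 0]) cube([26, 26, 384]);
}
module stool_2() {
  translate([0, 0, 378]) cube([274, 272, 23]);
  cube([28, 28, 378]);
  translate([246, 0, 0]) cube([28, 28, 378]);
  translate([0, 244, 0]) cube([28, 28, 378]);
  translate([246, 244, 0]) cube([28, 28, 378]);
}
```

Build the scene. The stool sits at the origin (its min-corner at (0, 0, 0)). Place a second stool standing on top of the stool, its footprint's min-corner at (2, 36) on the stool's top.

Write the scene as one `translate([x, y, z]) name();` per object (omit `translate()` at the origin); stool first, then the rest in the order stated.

stool();
translate([2, 36, 408]) stool_2();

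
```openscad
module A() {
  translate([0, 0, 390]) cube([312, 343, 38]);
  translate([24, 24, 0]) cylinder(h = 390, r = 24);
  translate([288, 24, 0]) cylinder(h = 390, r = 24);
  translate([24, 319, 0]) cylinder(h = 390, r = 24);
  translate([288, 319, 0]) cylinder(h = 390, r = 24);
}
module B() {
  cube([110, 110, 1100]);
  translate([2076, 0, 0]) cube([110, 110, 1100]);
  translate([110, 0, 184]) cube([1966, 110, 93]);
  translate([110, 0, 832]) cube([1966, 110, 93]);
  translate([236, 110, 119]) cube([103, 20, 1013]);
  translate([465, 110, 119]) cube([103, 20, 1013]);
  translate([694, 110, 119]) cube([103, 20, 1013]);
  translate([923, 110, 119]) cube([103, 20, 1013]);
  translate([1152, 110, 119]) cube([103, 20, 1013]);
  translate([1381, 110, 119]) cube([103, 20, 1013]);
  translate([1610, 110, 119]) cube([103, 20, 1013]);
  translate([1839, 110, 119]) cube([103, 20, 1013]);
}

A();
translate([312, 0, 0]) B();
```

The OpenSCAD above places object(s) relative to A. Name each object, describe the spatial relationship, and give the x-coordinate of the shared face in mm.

A is a stool. B is a fence section. The fence section is against the stool's +x side, with their −y faces flush. The x-coordinate of the shared face is 312 mm.

The stool's +x face and the fence section's −x face are both at x = 312 mm.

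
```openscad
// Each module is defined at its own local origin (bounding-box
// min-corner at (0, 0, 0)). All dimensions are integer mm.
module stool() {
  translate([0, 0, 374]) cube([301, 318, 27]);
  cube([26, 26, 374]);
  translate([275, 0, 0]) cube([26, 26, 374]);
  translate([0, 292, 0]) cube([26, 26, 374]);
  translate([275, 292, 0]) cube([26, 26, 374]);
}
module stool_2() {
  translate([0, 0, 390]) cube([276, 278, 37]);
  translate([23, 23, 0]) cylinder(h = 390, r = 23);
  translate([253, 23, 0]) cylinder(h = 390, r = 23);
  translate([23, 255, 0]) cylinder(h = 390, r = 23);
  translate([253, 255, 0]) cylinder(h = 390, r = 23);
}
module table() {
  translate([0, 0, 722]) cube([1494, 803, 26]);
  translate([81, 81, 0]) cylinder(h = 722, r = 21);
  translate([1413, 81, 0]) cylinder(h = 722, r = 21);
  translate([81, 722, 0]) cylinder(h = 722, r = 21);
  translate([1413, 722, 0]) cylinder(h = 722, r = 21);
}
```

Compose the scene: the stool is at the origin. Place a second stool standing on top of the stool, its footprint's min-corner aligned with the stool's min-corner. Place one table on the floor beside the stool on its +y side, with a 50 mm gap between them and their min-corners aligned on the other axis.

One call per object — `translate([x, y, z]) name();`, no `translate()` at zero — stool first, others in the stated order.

stool();
translate([0, 0, 401]) stool_2();
translate([0, 368, 0]) table();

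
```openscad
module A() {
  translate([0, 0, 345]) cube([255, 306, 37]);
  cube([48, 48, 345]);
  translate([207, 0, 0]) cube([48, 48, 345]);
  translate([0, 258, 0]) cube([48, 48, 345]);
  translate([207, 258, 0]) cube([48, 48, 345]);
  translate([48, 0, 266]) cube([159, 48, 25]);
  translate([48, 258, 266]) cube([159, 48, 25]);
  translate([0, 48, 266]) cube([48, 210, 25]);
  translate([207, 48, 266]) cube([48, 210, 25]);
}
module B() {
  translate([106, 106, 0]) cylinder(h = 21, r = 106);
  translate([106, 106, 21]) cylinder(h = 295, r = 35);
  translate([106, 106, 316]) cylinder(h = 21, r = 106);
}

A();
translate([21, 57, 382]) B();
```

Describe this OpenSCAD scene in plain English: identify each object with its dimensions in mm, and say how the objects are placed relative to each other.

A is a four-legged stool. The seat is a 255×306×37 mm slab whose top surface is at z = 382 mm; four square legs, each 48×48 mm in cross-section, run from the floor (z = 0) to the underside of the seat, each flush with a corner of the seat. Four stretchers, 48 mm wide and 25 mm tall, connect adjacent legs with their undersides at z = 266 mm, each running between the inner faces of the legs it joins and aligned with the legs' outer faces on the other axis.

B is a spool: two coaxial disc flanges of radius 106 mm and thickness 21 mm, joined by a core cylinder of radius 35 mm and height 295 mm. The lower flange rests on z = 0 and the three cylinders share a vertical axis.

The spool is on top of the stool.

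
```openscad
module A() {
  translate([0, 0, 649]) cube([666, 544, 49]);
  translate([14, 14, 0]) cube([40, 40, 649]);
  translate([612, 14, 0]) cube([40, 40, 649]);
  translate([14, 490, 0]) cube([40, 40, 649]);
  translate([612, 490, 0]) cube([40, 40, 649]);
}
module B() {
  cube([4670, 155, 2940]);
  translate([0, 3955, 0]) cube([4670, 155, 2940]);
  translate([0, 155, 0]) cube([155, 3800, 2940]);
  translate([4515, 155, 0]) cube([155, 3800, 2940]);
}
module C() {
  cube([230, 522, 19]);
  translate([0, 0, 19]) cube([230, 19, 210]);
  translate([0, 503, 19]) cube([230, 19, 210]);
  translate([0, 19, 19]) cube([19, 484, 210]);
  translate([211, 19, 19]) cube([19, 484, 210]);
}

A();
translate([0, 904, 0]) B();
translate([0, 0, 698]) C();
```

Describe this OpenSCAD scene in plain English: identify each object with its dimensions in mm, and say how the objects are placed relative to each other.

A is a rectangular dining table. The top is 666×544×49 mm with its upper surface at z = 698 mm. It stands on four 40×40 mm square legs, each inset 14 mm from the nearest pair of top edges, running from the floor to the underside of the top.

B is a box-shaped house frame (walls only): outside footprint 4670×4110 mm, wall height 2940 mm, wall thickness 155 mm. The two y-facing walls run the full x-width; the two x-facing walls fit between the inner faces of the y-facing walls.

C is an open storage box with external size 230×522×229 mm and wall thickness 19 mm (the base is also 19 mm thick). The base covers the whole footprint; the four walls stand on the base, with the y-facing walls full-width and the x-facing walls fitting between their inner faces.

The house frame is on the floor beside the table on its +y side. The open box is on top of the table.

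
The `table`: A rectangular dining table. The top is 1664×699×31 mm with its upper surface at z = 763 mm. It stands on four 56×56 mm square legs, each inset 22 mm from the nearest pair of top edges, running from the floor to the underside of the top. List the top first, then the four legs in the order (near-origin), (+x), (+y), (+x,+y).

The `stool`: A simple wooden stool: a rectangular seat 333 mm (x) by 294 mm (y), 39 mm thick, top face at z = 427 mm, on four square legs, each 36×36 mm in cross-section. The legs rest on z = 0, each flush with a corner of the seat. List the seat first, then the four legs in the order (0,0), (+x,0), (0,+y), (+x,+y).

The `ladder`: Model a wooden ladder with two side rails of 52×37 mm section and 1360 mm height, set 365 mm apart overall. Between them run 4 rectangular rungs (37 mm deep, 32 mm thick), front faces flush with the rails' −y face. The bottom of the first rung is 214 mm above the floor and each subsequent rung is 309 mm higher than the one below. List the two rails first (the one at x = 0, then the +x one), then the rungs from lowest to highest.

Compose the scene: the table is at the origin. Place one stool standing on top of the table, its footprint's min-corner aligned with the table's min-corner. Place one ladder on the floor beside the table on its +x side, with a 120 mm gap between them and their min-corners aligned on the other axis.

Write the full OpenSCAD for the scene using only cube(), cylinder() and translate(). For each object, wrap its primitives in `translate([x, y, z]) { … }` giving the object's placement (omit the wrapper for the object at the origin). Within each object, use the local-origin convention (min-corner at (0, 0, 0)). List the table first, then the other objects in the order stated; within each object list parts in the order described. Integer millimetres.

translate([0, 0, 732]) cube([1664, 699, 31]);
translate([22, 22, 0]) cube([56, 56, 732]);
translate([1586, 22, 0]) cube([56, 56, 732]);
translate([22, 621, 0]) cube([56, 56, 732]);
translate([1586, 621, 0]) cube([56, 56, 732]);
translate([0, 0, 763]) {
  translate([0, 0, 388]) cube([333, 294, 39]);
  cube([36, 36, 388]);
  translate([297, 0, 0]) cube([36, 36, 388]);
  translate([0, 258, 0]) cube([36, 36, 388]);
  translate([297, 258, 0]) cube([36, 36, 388]);
}
translate([1784, 0, 0]) {
  cube([52, 37, 1360]);
  translate([313, 0, 0]) cube([52, 37, 1360]);
  translate([52, 0, 214]) cube([261, 37, 32]);
  translate([52, 0, 523]) cube([261, 37, 32]);
  translate([52, 0, 832]) cube([261, 37, 32]);
  translate([52, 0, 1141]) cube([261, 37, 32]);
}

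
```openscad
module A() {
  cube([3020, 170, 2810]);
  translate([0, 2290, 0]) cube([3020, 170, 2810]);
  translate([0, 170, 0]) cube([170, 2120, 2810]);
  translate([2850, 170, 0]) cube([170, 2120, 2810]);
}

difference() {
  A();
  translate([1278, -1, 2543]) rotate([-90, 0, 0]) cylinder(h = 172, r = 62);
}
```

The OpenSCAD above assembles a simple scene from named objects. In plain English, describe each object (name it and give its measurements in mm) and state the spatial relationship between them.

A is a box-shaped house frame (walls only): outside footprint 3020×2460 mm, wall height 2810 mm, wall thickness 170 mm. The two y-facing walls run the full x-width; the two x-facing walls fit between the inner faces of the y-facing walls.

The house frame has a circular hole of radius 62 mm through its front wall, centred at (x = 1278, z = 2543).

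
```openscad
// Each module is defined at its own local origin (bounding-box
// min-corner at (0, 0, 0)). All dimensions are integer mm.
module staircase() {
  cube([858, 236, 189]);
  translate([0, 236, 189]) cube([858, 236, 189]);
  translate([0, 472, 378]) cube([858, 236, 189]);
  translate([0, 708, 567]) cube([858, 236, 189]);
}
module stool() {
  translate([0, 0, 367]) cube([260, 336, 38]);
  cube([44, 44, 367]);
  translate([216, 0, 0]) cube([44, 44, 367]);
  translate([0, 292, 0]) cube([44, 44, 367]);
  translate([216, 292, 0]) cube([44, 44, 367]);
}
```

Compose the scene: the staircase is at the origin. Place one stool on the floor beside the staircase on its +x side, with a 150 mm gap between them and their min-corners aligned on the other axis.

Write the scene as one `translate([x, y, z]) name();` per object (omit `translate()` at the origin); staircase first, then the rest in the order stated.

staircase();
translate([1008, 0, 0]) stool();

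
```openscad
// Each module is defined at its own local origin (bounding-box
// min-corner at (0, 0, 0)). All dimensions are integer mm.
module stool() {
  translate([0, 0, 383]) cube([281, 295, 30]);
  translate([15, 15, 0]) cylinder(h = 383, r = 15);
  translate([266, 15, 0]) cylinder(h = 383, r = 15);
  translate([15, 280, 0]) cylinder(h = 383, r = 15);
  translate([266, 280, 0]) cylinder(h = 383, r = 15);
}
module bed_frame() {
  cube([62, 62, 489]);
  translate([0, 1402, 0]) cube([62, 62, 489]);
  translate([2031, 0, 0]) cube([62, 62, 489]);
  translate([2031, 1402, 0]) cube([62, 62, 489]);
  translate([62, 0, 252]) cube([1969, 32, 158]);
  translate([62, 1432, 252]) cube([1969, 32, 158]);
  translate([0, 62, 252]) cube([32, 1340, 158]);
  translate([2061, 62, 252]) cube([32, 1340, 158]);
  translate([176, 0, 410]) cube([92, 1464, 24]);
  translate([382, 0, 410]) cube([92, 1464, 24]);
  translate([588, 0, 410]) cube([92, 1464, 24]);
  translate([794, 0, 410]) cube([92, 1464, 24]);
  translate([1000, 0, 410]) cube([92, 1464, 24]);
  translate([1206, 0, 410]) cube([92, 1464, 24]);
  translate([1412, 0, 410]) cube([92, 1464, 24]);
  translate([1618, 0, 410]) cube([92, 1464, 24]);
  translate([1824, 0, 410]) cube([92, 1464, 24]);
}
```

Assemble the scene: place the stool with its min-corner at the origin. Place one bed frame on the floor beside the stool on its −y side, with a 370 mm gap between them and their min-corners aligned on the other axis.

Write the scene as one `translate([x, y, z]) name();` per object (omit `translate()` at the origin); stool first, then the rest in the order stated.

stool();
translate([0, -1834, 0]) bed_frame();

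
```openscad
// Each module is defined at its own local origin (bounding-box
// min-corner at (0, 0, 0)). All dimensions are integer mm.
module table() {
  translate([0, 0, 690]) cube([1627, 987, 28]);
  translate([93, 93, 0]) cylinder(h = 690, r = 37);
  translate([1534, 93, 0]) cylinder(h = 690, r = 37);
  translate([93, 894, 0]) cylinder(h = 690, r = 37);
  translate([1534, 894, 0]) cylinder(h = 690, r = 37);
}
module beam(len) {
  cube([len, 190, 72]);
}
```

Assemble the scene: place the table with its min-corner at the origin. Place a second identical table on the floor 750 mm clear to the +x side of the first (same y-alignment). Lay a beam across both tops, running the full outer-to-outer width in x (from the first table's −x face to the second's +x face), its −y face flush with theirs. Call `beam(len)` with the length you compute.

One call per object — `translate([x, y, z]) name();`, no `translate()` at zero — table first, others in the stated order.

table();
translate([2377, 0, 0]) table();
translate([0, 0, 718]) beam(4004);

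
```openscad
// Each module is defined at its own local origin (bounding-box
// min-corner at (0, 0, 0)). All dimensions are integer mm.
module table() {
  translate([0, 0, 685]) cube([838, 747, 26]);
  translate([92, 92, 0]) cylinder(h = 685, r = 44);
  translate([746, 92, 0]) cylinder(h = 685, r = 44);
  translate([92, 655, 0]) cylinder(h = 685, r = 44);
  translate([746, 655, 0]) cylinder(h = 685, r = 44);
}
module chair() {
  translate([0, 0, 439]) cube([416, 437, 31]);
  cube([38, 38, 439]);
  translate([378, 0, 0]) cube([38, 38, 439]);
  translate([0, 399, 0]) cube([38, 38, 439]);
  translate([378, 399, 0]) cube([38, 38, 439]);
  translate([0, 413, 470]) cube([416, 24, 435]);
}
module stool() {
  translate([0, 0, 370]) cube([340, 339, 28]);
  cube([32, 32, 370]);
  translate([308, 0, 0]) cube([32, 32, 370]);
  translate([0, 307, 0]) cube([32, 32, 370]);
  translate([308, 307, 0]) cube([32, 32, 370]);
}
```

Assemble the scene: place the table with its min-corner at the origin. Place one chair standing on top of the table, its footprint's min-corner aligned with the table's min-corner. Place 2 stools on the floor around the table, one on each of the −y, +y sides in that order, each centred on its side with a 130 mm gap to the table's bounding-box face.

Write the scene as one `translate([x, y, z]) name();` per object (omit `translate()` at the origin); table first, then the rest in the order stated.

table();
translate([0, 0, 711]) chair();
translate([249, -469, 0]) stool();
translate([249, 877, 0]) stool();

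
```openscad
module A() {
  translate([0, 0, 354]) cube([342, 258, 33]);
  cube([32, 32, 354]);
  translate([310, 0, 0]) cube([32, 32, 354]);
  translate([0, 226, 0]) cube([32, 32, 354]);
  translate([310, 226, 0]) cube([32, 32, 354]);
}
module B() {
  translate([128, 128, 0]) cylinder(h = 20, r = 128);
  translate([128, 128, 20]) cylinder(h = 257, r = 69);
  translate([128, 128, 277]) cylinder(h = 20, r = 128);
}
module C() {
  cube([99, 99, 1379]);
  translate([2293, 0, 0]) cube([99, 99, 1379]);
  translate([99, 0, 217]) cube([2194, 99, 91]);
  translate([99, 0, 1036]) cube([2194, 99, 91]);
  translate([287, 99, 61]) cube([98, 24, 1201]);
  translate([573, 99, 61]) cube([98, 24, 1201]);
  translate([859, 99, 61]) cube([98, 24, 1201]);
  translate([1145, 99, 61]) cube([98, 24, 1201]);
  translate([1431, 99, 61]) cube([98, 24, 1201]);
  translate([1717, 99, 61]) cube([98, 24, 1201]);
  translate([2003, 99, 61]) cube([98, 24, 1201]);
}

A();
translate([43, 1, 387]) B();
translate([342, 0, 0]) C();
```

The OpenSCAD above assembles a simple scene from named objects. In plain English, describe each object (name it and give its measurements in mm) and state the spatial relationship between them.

A is a simple wooden stool: a rectangular seat 342 mm (x) by 258 mm (y), 33 mm thick, top face at z = 387 mm, on four square legs, each 32×32 mm in cross-section. The legs rest on z = 0, each flush with a corner of the seat.

B is a spool: two coaxial disc flanges of radius 128 mm and thickness 20 mm, joined by a core cylinder of radius 69 mm and height 257 mm. The lower flange rests on z = 0 and the three cylinders share a vertical axis.

C is a fence section. Two 99×99 mm posts, 1379 mm tall, stand on the floor with a clear span of 2194 mm between their inner faces. Two horizontal rails of 99×91 mm section span the gap between the posts with their undersides at z = 217 mm and z = 1036 mm, flush with the posts' −y face. 7 pickets, each 98 mm wide, 24 mm thick and 1201 mm tall, are fixed to the +y face of the rails with their bottoms at z = 61 mm, evenly spaced across the span with equal gaps (rounded down to the nearest mm) at the −x end and between each pair — any rounding remainder accumulates at the +x end.

The spool is on top of the stool, centred. The fence section is against the stool's +x side, with their −y faces flush.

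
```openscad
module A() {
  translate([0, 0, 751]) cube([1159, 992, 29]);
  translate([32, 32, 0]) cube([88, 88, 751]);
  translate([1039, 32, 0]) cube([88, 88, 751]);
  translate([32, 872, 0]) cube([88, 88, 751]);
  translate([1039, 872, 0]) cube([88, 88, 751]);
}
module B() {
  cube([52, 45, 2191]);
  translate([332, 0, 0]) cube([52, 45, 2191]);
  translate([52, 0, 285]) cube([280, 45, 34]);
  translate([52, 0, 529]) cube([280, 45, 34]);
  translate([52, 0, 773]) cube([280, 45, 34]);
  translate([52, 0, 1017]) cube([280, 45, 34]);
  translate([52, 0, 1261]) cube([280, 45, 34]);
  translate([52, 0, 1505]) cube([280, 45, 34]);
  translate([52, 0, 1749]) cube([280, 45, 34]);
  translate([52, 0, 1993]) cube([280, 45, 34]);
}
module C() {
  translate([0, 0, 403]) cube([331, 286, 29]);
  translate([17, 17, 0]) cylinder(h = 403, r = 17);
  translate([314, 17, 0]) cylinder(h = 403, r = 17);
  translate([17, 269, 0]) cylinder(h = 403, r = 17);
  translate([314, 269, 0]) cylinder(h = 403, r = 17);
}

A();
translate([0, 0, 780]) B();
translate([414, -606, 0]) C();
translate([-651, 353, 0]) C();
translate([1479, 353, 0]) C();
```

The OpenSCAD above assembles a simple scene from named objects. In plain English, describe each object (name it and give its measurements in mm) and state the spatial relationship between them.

A is a rectangular dining table. The top is 1159×992×29 mm with its upper surface at z = 780 mm. It stands on four 88×88 mm square legs, each inset 32 mm from the nearest pair of top edges, running from the floor to the underside of the top.

B is a straight ladder. Two 52×45 mm vertical rails, 2191 mm tall, stand 384 mm apart (outside-to-outside) with their front faces coplanar on the −y side. 8 rungs, each 45 mm deep and 34 mm tall, span between the inner faces of the rails, front faces flush with the rails. The lowest rung's underside is at z = 285 mm and rungs are spaced 244 mm apart (underside to underside).

C is a simple wooden stool: a rectangular seat 331 mm (x) by 286 mm (y), 29 mm thick, top face at z = 432 mm, on four round legs, each 34 mm in diameter. The legs rest on z = 0, each leg's axis is inset half a diameter from the nearest pair of seat edges (so the leg's bounding box is flush with the corner).

The ladder is on top of the table. Three stools sit around the table at the −y, −x, +x sides.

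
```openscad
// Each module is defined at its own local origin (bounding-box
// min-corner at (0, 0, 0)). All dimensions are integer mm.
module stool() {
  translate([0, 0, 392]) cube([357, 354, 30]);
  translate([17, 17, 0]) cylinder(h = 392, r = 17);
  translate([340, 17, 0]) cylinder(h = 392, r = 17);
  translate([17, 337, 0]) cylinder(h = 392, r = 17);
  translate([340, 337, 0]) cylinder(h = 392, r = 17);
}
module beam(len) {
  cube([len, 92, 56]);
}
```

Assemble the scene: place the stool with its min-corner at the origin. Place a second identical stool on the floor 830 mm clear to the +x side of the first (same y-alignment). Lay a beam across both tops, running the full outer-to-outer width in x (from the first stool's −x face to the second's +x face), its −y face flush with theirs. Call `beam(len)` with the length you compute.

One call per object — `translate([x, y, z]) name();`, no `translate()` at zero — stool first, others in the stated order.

stool();
translate([1187, 0, 0]) stool();
translate([0, 0, 422]) beam(1544);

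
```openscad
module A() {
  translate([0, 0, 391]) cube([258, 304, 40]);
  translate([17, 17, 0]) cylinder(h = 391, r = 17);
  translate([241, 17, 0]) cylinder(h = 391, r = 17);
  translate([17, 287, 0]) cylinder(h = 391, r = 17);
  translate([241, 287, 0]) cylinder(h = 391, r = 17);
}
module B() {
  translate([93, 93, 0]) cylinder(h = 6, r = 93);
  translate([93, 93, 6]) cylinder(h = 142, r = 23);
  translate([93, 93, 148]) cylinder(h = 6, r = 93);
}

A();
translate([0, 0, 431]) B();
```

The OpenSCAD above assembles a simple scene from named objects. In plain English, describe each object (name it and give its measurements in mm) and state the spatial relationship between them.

A is a four-legged stool. The seat is 258×304 mm, 40 mm thick, top at z = 431 mm. It stands on four round legs, each 34 mm in diameter, from z = 0 to the seat underside, each leg's axis is inset half a diameter from the nearest pair of seat edges (so the leg's bounding box is flush with the corner).

B is a spool: two coaxial disc flanges of radius 93 mm and thickness 6 mm, joined by a core cylinder of radius 23 mm and height 142 mm. The lower flange rests on z = 0 and the three cylinders share a vertical axis.

The spool is on top of the stool.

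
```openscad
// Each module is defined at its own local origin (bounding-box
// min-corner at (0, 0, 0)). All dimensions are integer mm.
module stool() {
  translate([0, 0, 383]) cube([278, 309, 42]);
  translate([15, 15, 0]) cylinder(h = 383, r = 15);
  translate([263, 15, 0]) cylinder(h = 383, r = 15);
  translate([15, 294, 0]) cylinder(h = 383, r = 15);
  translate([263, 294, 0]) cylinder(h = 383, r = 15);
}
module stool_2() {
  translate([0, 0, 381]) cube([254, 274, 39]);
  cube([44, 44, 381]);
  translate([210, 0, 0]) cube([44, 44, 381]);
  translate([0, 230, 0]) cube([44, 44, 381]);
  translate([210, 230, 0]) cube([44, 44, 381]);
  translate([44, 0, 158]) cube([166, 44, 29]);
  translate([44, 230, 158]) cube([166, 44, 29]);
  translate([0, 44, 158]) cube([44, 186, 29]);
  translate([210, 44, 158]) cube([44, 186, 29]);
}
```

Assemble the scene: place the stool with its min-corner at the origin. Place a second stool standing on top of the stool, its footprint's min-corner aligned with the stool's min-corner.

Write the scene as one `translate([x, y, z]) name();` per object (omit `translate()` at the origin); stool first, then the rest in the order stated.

stool();
translate([0, 0, 425]) stool_2();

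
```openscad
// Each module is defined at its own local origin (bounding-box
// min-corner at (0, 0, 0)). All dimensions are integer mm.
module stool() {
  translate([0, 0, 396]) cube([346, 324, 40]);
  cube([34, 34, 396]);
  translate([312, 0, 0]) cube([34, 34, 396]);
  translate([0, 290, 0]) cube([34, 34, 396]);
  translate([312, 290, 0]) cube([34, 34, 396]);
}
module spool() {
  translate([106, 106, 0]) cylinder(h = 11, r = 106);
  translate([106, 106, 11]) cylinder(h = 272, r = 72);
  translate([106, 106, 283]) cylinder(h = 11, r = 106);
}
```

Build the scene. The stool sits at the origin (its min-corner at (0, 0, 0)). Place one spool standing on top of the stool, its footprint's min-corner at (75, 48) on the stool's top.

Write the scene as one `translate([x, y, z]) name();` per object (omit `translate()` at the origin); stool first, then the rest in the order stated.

stool();
translate([75, 48, 436]) spool();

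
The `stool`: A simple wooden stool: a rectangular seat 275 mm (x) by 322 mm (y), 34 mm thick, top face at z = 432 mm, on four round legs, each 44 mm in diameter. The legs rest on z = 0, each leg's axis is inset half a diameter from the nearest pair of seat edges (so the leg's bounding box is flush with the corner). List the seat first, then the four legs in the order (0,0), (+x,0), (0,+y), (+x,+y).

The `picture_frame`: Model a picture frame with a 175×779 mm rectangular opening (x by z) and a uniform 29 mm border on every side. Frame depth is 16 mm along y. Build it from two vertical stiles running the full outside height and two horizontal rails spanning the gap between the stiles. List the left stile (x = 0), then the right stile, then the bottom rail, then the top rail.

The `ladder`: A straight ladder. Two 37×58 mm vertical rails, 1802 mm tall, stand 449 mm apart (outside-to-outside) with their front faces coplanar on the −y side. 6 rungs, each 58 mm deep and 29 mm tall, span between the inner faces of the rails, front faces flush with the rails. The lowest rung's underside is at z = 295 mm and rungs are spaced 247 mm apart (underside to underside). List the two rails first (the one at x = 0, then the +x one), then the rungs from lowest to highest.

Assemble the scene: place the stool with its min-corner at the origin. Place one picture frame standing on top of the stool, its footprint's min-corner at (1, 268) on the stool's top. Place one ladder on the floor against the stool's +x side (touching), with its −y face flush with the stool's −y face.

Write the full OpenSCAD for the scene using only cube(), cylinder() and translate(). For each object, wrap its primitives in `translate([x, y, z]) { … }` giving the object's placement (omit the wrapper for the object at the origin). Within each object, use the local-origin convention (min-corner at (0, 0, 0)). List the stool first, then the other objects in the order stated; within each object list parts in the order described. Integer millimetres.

translate([0, 0, 398]) cube([275, 322, 34]);
translate([22, 22, 0]) cylinder(h = 398, r = 22);
translate([253, 22, 0]) cylinder(h = 398, r = 22);
translate([22, 300, 0]) cylinder(h = 398, r = 22);
translate([253, 300, 0]) cylinder(h = 398, r = 22);
translate([1, 268, 432]) {
  cube([29, 16, 837]);
  translate([204, 0, 0]) cube([29, 16, 837]);
  translate([29, 0, 0]) cube([175, 16, 29]);
  translate([29, 0, 808]) cube([175, 16, 29]);
}
translate([275, 0, 0]) {
  cube([37, 58, 1802]);
  translate([412, 0, 0]) cube([37, 58, 1802]);
  translate([37, 0, 295]) cube([375, 58, 29]);
  translate([37, 0, 542]) cube([375, 58, 29]);
  translate([37, 0, 789]) cube([375, 58, 29]);
  translate([37, 0, 1036]) cube([375, 58, 29]);
  translate([37, 0, 1283]) cube([375, 58, 29]);
  translate([37, 0, 1530]) cube([375, 58, 29]);
}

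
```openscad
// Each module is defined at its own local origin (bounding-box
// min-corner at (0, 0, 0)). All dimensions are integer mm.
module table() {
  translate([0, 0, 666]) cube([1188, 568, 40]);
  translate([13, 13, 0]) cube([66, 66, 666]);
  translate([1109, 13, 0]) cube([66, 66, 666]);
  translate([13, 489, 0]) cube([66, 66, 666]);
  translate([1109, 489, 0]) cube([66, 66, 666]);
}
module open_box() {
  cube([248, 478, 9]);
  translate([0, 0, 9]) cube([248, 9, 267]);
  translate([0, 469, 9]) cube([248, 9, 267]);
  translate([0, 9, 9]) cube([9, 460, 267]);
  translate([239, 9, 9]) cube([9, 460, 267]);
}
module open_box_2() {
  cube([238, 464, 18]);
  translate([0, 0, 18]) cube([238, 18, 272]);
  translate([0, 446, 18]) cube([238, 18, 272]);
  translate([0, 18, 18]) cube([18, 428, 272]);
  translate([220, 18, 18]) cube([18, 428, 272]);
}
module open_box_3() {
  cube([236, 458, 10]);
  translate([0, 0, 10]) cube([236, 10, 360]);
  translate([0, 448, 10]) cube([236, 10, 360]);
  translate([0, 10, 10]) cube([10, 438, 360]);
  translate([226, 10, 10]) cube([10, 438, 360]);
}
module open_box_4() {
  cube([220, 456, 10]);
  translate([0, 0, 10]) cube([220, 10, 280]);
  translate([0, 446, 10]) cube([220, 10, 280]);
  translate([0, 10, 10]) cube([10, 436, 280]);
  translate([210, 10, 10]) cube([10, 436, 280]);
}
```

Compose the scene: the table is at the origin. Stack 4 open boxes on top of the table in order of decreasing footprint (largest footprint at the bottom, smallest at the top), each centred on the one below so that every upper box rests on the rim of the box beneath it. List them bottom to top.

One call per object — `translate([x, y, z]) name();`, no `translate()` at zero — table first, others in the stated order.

table();
translate([470, 45, 706]) open_box();
translate([475, 52, 982]) open_box_2();
translate([476, 55, 1272]) open_box_3();
translate([484, 56, 1642]) open_box_4();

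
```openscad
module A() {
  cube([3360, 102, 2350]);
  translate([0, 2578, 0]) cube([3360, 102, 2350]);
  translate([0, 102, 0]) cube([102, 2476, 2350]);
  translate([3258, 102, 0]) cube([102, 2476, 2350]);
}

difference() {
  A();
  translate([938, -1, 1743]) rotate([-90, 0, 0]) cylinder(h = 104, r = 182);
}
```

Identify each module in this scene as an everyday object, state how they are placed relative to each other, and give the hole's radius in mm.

The subtracted cylinder has r = 182 mm.

A is a house frame. The house frame has a circular hole through its front wall. The hole's radius is 182 mm.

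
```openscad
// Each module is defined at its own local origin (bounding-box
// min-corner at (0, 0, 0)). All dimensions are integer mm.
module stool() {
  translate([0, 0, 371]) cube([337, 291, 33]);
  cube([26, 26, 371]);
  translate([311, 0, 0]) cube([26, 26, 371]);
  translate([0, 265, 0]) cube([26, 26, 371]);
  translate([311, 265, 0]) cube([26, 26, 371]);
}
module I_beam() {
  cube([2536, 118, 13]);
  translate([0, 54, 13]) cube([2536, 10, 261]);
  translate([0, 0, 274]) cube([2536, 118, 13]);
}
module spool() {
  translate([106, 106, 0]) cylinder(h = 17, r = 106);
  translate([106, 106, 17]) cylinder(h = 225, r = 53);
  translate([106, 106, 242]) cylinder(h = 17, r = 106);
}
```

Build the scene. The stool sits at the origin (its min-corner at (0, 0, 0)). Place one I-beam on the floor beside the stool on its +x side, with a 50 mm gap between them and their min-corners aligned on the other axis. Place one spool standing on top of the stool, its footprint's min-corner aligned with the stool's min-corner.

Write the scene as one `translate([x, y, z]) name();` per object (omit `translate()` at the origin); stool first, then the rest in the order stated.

stool();
translate([387, 0, 0]) I_beam();
translate([0, 0, 404]) spool();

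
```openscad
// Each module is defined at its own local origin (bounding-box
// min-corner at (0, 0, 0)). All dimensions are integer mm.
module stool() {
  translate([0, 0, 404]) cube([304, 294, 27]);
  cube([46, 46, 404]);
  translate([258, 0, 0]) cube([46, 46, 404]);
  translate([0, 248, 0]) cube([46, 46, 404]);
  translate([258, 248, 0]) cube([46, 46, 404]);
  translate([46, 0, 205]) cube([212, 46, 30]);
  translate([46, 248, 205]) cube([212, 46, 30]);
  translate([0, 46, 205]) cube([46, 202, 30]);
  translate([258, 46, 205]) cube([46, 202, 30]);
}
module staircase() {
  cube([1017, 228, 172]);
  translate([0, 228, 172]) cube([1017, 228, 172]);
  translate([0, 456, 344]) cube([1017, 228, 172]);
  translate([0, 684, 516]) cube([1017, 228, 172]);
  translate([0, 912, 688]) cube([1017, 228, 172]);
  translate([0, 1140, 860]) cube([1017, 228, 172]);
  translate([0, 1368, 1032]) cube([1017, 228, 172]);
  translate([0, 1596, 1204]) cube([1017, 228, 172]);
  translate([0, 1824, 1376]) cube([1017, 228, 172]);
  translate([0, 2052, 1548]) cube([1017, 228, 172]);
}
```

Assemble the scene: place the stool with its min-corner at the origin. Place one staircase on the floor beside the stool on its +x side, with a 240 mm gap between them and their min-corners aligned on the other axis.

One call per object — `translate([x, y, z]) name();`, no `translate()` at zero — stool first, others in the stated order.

stool();
translate([544, 0, 0]) staircase();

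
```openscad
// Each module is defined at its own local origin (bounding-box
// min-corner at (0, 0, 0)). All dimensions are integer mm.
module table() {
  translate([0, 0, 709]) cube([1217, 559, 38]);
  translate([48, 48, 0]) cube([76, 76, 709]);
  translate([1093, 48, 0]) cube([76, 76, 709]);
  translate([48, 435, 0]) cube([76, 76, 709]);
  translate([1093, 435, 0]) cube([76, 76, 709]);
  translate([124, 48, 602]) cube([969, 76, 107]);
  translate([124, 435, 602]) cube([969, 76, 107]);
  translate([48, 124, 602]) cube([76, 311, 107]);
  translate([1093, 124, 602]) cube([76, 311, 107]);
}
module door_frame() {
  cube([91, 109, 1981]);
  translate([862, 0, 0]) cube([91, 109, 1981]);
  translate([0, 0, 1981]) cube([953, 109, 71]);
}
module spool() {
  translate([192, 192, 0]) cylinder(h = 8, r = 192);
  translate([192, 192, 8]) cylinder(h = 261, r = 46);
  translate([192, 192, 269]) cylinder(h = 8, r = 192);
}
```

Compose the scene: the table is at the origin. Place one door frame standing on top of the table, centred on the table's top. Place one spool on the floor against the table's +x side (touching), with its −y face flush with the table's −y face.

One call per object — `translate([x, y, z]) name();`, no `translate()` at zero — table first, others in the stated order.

table();
translate([132, 225, 747]) door_frame();
translate([1217, 0, 0]) spool();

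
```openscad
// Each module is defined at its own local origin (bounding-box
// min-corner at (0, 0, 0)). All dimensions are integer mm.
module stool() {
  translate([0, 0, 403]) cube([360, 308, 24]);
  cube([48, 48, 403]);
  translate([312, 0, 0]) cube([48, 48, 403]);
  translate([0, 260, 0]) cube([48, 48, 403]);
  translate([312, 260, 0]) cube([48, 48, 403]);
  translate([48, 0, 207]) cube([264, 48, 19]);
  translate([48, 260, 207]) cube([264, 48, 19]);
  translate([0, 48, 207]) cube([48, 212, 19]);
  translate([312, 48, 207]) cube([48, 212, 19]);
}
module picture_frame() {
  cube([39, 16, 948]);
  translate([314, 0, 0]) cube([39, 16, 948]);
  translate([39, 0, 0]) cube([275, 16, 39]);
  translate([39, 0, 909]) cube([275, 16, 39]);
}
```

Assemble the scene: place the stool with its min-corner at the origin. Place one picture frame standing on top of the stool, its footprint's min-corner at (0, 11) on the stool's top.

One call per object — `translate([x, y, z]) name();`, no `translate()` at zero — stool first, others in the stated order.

stool();
translate([0, 11, 427]) picture_frame();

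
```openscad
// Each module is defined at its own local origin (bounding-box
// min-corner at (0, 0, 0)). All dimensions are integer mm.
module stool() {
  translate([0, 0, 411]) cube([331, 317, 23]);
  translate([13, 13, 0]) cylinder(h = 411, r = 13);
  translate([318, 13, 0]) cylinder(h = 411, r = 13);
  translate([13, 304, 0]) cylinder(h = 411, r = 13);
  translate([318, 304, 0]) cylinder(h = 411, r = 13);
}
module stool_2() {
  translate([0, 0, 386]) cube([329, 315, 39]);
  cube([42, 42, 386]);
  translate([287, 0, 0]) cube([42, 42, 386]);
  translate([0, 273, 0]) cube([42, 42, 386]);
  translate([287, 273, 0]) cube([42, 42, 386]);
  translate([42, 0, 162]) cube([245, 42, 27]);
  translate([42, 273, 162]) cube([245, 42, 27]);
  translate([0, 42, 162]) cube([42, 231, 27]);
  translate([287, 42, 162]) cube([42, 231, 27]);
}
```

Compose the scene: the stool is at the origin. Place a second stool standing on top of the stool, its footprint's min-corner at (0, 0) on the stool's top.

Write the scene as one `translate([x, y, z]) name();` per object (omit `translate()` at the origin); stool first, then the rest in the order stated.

stool();
translate([0, 0, 434]) stool_2();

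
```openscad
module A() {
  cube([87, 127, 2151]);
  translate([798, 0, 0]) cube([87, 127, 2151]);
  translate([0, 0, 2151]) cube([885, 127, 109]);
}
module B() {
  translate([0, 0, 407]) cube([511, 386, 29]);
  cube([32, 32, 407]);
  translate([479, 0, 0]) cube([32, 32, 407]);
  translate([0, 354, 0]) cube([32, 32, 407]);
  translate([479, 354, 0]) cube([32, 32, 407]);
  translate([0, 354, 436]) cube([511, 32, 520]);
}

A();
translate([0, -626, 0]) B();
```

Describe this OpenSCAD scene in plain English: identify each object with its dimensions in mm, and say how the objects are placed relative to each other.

A is a door frame. The clear opening is 711 mm wide and 2151 mm high. Two 87 mm wide jambs, 127 mm deep, stand either side of the opening from the floor to the top of the opening. A 109 mm thick head sits across the top of both jambs, spanning the full outside width of the frame.

B is a chair: 511×386 mm seat, 29 mm thick, top at z = 436 mm, on four 32 mm square corner legs flush with the seat edges. A 32 mm thick backrest slab spans the full seat width, extending 520 mm above the seat top, its back face flush with the seat's +y edge.

The chair is on the floor beside the door frame on its −y side.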